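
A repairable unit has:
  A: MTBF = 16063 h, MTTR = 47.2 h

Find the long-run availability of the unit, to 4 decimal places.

A(A) = MTBF/(MTBF+MTTR) = 16063/(16063+47.2) = 0.9971

0.9971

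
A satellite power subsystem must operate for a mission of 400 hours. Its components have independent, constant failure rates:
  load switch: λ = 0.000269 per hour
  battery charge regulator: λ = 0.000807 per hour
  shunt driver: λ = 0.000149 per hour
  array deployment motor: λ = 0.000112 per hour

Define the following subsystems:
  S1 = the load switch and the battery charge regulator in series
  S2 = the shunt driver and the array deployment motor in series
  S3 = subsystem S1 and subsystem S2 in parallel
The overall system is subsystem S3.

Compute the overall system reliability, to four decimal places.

R(load switch) = exp(−0.000269 × 400) = 0.897987
R(battery charge regulator) = exp(−0.000807 × 400) = 0.724119
R(shunt driver) = exp(−0.000149 × 400) = 0.942141
R(array deployment motor) = exp(−0.000112 × 400) = 0.956189
Series (load switch and battery charge regulator): 0.897987 × 0.724119 = 0.650249
Series (shunt driver and array deployment motor): 0.942141 × 0.956189 = 0.900865
Parallel ([0.650249] and [0.900865]): 1 − (1 − 0.650249)(1 − 0.900865) = 0.9653

0.9653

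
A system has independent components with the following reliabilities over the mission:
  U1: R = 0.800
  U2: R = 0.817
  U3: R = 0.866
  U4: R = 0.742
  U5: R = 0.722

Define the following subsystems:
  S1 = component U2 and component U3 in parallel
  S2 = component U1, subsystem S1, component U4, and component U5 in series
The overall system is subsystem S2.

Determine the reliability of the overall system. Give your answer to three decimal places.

Parallel (U2 and U3): 1 − (1 − 0.81700)(1 − 0.86600) = 0.97548
Series (U1, [0.97548], U4, and U5): 0.80000 × 0.97548 × 0.74200 × 0.72200 = 0.418

0.418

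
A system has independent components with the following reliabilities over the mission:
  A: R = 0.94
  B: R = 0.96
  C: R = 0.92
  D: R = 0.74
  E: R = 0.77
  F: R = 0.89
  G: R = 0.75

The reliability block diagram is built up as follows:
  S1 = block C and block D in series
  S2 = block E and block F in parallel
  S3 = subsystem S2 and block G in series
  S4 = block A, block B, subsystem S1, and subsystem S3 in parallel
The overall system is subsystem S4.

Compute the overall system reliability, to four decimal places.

0.9998

Series (C and D): 0.920000 × 0.740000 = 0.680800
Parallel (E and F): 1 − (1 − 0.770000)(1 − 0.890000) = 0.974700
Series ([0.974700] and G): 0.974700 × 0.750000 = 0.731025
Parallel (A, B, [0.680800], and [0.731025]): 1 − (1 − 0.940000)(1 − 0.960000)(1 − 0.680800)(1 − 0.731025) = 0.9998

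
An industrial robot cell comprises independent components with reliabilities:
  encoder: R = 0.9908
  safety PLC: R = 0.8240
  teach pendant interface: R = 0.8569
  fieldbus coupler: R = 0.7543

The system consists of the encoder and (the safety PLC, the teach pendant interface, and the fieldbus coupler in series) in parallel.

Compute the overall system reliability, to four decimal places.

0.9957

Series (safety PLC, teach pendant interface, and fieldbus coupler): 0.824000 × 0.856900 × 0.754300 = 0.532600
Parallel (encoder and [0.532600]): 1 − (1 − 0.990800)(1 − 0.532600) = 0.9957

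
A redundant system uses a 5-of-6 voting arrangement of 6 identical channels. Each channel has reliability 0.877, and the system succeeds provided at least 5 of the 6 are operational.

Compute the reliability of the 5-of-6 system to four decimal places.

0.8379

R = Σ_{i=5}^{6} C(6,i) p^i (1−p)^{6−i} with p = 0.877
C(6,5)·0.877^5·0.123^1 = 0.382873
C(6,6)·0.877^6·0.123^0 = 0.454986
Sum = 0.8379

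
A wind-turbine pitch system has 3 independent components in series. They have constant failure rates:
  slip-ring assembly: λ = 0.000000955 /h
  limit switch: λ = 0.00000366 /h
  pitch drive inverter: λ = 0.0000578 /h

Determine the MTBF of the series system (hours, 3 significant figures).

Series of exponential components: λ_sys = Σ λ_i
λ_sys = 0.000000955 + 0.00000366 + 0.0000578 = 6.2415e-05 /h
MTBF = 1 / λ_sys = 16000 h

16000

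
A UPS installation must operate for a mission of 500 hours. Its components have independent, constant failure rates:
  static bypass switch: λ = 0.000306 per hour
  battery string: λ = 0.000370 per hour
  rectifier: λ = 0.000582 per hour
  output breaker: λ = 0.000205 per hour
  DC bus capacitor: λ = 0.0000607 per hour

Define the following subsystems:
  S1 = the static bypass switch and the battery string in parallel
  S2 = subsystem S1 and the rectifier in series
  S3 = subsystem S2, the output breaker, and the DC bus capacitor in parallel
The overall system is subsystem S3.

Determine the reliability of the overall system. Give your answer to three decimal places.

0.999

R(static bypass switch) = exp(−0.000306 × 500) = 0.85813
R(battery string) = exp(−0.000370 × 500) = 0.83110
R(rectifier) = exp(−0.000582 × 500) = 0.74752
R(output breaker) = exp(−0.000205 × 500) = 0.90258
R(DC bus capacitor) = exp(−0.0000607 × 500) = 0.97011
Parallel (static bypass switch and battery string): 1 − (1 − 0.85813)(1 − 0.83110) = 0.97604
Series ([0.97604] and rectifier): 0.97604 × 0.74752 = 0.72961
Parallel ([0.72961], output breaker, and DC bus capacitor): 1 − (1 − 0.72961)(1 − 0.90258)(1 − 0.97011) = 0.999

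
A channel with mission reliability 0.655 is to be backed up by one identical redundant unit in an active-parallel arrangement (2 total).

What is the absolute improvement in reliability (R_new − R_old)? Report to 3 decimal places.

0.226

R_before = 0.655
R_after = 1 − (1 − 0.655)^2 = 0.881
ΔR = 0.881 − 0.655 = 0.226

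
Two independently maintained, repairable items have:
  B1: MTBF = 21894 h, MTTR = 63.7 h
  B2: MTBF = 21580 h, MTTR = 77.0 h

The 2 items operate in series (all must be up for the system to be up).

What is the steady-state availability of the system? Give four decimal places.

A(B1) = MTBF/(MTBF+MTTR) = 21894/(21894+63.7) = 0.997099
A(B2) = MTBF/(MTBF+MTTR) = 21580/(21580+77.0) = 0.996445
Series availability: 0.997099 × 0.996445 = 0.9936

0.9936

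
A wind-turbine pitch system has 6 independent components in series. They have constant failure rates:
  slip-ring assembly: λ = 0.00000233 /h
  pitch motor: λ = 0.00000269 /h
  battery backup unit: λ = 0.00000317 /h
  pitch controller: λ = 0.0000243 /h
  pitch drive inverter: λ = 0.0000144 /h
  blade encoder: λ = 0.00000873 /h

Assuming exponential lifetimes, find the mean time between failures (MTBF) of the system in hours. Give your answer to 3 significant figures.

18000

Series of exponential components: λ_sys = Σ λ_i
λ_sys = 0.00000233 + 0.00000269 + 0.00000317 + 0.0000243 + 0.0000144 + 0.00000873 = 5.5620e-05 /h
MTBF = 1 / λ_sys = 18000 h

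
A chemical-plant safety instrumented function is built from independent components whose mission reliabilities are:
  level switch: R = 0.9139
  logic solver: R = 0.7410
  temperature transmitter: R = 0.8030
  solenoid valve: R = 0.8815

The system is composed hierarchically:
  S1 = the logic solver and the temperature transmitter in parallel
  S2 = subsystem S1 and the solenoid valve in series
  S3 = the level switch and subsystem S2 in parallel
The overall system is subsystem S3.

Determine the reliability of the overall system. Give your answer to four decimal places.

Parallel (logic solver and temperature transmitter): 1 − (1 − 0.741000)(1 − 0.803000) = 0.948977
Series ([0.948977] and solenoid valve): 0.948977 × 0.881500 = 0.836523
Parallel (level switch and [0.836523]): 1 − (1 − 0.913900)(1 − 0.836523) = 0.9859

0.9859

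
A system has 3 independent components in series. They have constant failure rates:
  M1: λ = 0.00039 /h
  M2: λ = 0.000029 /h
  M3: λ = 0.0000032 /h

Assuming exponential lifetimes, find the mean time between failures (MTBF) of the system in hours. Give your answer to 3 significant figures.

2370

Series of exponential components: λ_sys = Σ λ_i
λ_sys = 0.00039 + 0.000029 + 0.0000032 = 4.2220e-04 /h
MTBF = 1 / λ_sys = 2370 h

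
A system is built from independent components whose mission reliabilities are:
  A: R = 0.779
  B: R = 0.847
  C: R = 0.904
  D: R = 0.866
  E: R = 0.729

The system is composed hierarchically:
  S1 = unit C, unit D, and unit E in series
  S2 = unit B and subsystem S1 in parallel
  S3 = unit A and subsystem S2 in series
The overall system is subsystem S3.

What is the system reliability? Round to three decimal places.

0.728

Series (C, D, and E): 0.90400 × 0.86600 × 0.72900 = 0.57071
Parallel (B and [0.57071]): 1 − (1 − 0.84700)(1 − 0.57071) = 0.93432
Series (A and [0.93432]): 0.77900 × 0.93432 = 0.728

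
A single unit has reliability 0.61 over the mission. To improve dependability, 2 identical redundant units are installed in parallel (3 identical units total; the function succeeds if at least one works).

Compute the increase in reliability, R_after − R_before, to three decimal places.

R_before = 0.61
R_after = 1 − (1 − 0.61)^3 = 0.941
ΔR = 0.941 − 0.61 = 0.331

0.331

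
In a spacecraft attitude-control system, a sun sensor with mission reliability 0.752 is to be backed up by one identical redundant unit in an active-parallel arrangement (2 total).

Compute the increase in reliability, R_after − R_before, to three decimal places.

R_before = 0.752
R_after = 1 − (1 − 0.752)^2 = 0.938
ΔR = 0.938 − 0.752 = 0.186

0.186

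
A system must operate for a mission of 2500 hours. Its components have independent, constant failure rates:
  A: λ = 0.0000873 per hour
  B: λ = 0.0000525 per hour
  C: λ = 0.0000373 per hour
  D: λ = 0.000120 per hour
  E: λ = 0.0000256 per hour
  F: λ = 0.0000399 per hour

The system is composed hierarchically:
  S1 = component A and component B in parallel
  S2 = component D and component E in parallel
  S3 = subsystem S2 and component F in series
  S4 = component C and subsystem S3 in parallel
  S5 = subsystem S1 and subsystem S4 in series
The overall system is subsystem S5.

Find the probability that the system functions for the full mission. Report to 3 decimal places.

R(A) = exp(−0.0000873 × 2500) = 0.80392
R(B) = exp(−0.0000525 × 2500) = 0.87700
R(C) = exp(−0.0000373 × 2500) = 0.91097
R(D) = exp(−0.000120 × 2500) = 0.74082
R(E) = exp(−0.0000256 × 2500) = 0.93800
R(F) = exp(−0.0000399 × 2500) = 0.90506
Parallel (A and B): 1 − (1 − 0.80392)(1 − 0.87700) = 0.97588
Parallel (D and E): 1 − (1 − 0.74082)(1 − 0.93800) = 0.98393
Series ([0.98393] and F): 0.98393 × 0.90506 = 0.89052
Parallel (C and [0.89052]): 1 − (1 − 0.91097)(1 − 0.89052) = 0.99025
Series ([0.97588] and [0.99025]): 0.97588 × 0.99025 = 0.966

0.966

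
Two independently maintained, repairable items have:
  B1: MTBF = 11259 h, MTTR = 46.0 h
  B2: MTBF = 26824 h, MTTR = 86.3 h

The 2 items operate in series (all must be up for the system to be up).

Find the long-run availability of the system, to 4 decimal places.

A(B1) = MTBF/(MTBF+MTTR) = 11259/(11259+46.0) = 0.995931
A(B2) = MTBF/(MTBF+MTTR) = 26824/(26824+86.3) = 0.996793
Series availability: 0.995931 × 0.996793 = 0.9927

0.9927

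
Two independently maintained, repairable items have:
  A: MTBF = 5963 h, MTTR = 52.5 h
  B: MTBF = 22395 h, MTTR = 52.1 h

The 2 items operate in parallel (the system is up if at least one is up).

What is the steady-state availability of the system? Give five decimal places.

A(A) = MTBF/(MTBF+MTTR) = 5963/(5963+52.5) = 0.991273
A(B) = MTBF/(MTBF+MTTR) = 22395/(22395+52.1) = 0.997679
Parallel availability: 1 − (1 − 0.991273)(1 − 0.997679) = 0.99998

0.99998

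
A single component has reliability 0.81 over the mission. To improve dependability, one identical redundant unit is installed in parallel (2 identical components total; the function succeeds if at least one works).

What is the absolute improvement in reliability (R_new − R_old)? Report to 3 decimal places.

R_before = 0.81
R_after = 1 − (1 − 0.81)^2 = 0.964
ΔR = 0.964 − 0.81 = 0.154

0.154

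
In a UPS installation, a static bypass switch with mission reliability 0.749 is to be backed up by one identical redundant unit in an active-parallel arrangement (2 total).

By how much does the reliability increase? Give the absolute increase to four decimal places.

R_before = 0.749
R_after = 1 − (1 − 0.749)^2 = 0.9370
ΔR = 0.9370 − 0.749 = 0.1880

0.1880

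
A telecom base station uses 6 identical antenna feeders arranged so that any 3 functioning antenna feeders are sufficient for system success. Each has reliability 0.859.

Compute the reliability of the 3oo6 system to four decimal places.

R = Σ_{i=3}^{6} C(6,i) p^i (1−p)^{6−i} with p = 0.859
C(6,3)·0.859^3·0.141^3 = 0.035536
C(6,4)·0.859^4·0.141^2 = 0.162369
C(6,5)·0.859^5·0.141^1 = 0.395673
C(6,6)·0.859^6·0.141^0 = 0.401753
Sum = 0.9953

0.9953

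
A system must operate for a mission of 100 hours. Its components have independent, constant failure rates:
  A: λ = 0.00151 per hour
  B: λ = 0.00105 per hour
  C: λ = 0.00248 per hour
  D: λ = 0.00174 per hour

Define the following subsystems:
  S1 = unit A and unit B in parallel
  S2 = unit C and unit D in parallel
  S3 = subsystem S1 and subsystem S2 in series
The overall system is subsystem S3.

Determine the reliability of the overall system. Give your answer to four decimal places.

R(A) = exp(−0.00151 × 100) = 0.859848
R(B) = exp(−0.00105 × 100) = 0.900325
R(C) = exp(−0.00248 × 100) = 0.780360
R(D) = exp(−0.00174 × 100) = 0.840297
Parallel (A and B): 1 − (1 − 0.859848)(1 − 0.900325) = 0.986030
Parallel (C and D): 1 − (1 − 0.780360)(1 − 0.840297) = 0.964923
Series ([0.986030] and [0.964923]): 0.986030 × 0.964923 = 0.9514

0.9514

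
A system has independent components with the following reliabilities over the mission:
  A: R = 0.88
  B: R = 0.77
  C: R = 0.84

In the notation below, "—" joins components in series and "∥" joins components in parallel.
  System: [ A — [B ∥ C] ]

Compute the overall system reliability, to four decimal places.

0.8476

Parallel (B and C): 1 − (1 − 0.770000)(1 − 0.840000) = 0.963200
Series (A and [0.963200]): 0.880000 × 0.963200 = 0.8476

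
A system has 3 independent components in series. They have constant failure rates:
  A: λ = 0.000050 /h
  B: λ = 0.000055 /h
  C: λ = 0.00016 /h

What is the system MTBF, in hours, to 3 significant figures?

3770

Series of exponential components: λ_sys = Σ λ_i
λ_sys = 0.000050 + 0.000055 + 0.00016 = 2.6500e-04 /h
MTBF = 1 / λ_sys = 3770 h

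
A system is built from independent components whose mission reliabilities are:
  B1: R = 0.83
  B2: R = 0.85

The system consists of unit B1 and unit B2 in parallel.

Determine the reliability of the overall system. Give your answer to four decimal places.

Parallel (B1 and B2): 1 − (1 − 0.830000)(1 − 0.850000) = 0.9745

0.9745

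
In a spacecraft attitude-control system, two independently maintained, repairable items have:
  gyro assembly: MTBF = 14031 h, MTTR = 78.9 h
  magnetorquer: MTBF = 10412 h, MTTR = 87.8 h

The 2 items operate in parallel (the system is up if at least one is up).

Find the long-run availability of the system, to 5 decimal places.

0.99995

A(gyro assembly) = MTBF/(MTBF+MTTR) = 14031/(14031+78.9) = 0.994408
A(magnetorquer) = MTBF/(MTBF+MTTR) = 10412/(10412+87.8) = 0.991638
Parallel availability: 1 − (1 − 0.994408)(1 − 0.991638) = 0.99995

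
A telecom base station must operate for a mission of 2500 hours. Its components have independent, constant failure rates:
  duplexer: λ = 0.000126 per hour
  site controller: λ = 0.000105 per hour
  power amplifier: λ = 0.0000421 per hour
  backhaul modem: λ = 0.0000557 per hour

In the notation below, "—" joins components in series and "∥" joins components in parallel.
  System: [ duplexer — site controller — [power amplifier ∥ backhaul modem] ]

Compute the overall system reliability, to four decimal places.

R(duplexer) = exp(−0.000126 × 2500) = 0.729789
R(site controller) = exp(−0.000105 × 2500) = 0.769126
R(power amplifier) = exp(−0.0000421 × 2500) = 0.900099
R(backhaul modem) = exp(−0.0000557 × 2500) = 0.870010
Parallel (power amplifier and backhaul modem): 1 − (1 − 0.900099)(1 − 0.870010) = 0.987014
Series (duplexer, site controller, and [0.987014]): 0.729789 × 0.769126 × 0.987014 = 0.5540

0.5540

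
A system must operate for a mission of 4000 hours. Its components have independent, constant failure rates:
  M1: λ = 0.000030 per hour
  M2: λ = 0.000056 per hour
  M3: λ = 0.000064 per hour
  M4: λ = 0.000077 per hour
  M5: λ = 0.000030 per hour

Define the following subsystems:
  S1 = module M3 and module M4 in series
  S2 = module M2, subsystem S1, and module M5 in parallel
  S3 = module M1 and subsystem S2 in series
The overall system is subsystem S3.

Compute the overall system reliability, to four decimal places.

R(M1) = exp(−0.000030 × 4000) = 0.886920
R(M2) = exp(−0.000056 × 4000) = 0.799315
R(M3) = exp(−0.000064 × 4000) = 0.774142
R(M4) = exp(−0.000077 × 4000) = 0.734915
R(M5) = exp(−0.000030 × 4000) = 0.886920
Series (M3 and M4): 0.774142 × 0.734915 = 0.568929
Parallel (M2, [0.568929], and M5): 1 − (1 − 0.799315)(1 − 0.568929)(1 − 0.886920) = 0.990218
Series (M1 and [0.990218]): 0.886920 × 0.990218 = 0.8782

0.8782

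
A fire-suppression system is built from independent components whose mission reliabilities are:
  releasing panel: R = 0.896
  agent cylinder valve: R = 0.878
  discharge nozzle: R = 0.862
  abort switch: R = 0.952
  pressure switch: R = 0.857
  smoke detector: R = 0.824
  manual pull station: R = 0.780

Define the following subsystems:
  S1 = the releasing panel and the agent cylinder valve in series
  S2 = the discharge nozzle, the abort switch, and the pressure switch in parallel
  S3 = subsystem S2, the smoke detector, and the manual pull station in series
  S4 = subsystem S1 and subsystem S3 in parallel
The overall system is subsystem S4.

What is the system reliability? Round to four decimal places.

Series (releasing panel and agent cylinder valve): 0.896000 × 0.878000 = 0.786688
Parallel (discharge nozzle, abort switch, and pressure switch): 1 − (1 − 0.862000)(1 − 0.952000)(1 − 0.857000) = 0.999053
Series ([0.999053], smoke detector, and manual pull station): 0.999053 × 0.824000 × 0.780000 = 0.642111
Parallel ([0.786688] and [0.642111]): 1 − (1 − 0.786688)(1 − 0.642111) = 0.9237

0.9237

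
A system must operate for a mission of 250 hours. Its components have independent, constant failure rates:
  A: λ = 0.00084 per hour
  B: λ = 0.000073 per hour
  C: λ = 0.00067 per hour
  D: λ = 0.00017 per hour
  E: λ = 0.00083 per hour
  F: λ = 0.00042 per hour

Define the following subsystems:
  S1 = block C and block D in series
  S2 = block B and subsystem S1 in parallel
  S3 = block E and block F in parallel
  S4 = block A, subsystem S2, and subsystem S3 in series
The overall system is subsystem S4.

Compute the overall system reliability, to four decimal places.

0.7927

R(A) = exp(−0.00084 × 250) = 0.810584
R(B) = exp(−0.000073 × 250) = 0.981916
R(C) = exp(−0.00067 × 250) = 0.845777
R(D) = exp(−0.00017 × 250) = 0.958390
R(E) = exp(−0.00083 × 250) = 0.812613
R(F) = exp(−0.00042 × 250) = 0.900325
Series (C and D): 0.845777 × 0.958390 = 0.810584
Parallel (B and [0.810584]): 1 − (1 − 0.981916)(1 − 0.810584) = 0.996575
Parallel (E and F): 1 − (1 − 0.812613)(1 − 0.900325) = 0.981322
Series (A, [0.996575], and [0.981322]): 0.810584 × 0.996575 × 0.981322 = 0.7927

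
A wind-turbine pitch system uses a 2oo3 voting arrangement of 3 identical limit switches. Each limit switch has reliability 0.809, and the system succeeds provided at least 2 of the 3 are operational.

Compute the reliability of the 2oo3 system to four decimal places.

0.9045

R = Σ_{i=2}^{3} C(3,i) p^i (1−p)^{3−i} with p = 0.809
C(3,2)·0.809^2·0.191^1 = 0.375018
C(3,3)·0.809^3·0.191^0 = 0.529475
Sum = 0.9045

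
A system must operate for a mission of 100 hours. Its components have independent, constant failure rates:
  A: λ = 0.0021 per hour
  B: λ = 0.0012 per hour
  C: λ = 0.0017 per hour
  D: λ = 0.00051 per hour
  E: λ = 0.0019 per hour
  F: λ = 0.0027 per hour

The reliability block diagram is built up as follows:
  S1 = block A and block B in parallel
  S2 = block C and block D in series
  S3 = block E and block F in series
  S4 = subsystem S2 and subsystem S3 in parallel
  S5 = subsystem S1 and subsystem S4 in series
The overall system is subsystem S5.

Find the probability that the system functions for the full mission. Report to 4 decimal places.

R(A) = exp(−0.0021 × 100) = 0.810584
R(B) = exp(−0.0012 × 100) = 0.886920
R(C) = exp(−0.0017 × 100) = 0.843665
R(D) = exp(−0.00051 × 100) = 0.950279
R(E) = exp(−0.0019 × 100) = 0.826959
R(F) = exp(−0.0027 × 100) = 0.763379
Parallel (A and B): 1 − (1 − 0.810584)(1 − 0.886920) = 0.978581
Series (C and D): 0.843665 × 0.950279 = 0.801717
Series (E and F): 0.826959 × 0.763379 = 0.631283
Parallel ([0.801717] and [0.631283]): 1 − (1 − 0.801717)(1 − 0.631283) = 0.926890
Series ([0.978581] and [0.926890]): 0.978581 × 0.926890 = 0.9070

0.9070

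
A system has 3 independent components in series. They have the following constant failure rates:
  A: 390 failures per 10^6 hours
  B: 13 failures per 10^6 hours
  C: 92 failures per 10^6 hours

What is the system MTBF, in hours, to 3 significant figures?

Series of exponential components: λ_sys = Σ λ_i
λ_sys = 0.00039 + 0.000013 + 0.000092 = 4.9500e-04 /h
MTBF = 1 / λ_sys = 2020 h

2020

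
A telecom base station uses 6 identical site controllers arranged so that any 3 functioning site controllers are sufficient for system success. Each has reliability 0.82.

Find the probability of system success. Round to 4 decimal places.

R = Σ_{i=3}^{6} C(6,i) p^i (1−p)^{6−i} with p = 0.82
C(6,3)·0.82^3·0.18^3 = 0.064312
C(6,4)·0.82^4·0.18^2 = 0.219731
C(6,5)·0.82^5·0.18^1 = 0.400399
C(6,6)·0.82^6·0.18^0 = 0.304007
Sum = 0.9884

0.9884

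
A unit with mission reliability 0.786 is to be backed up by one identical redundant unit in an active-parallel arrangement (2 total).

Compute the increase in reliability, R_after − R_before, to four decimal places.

R_before = 0.786
R_after = 1 − (1 − 0.786)^2 = 0.9542
ΔR = 0.9542 − 0.786 = 0.1682

0.1682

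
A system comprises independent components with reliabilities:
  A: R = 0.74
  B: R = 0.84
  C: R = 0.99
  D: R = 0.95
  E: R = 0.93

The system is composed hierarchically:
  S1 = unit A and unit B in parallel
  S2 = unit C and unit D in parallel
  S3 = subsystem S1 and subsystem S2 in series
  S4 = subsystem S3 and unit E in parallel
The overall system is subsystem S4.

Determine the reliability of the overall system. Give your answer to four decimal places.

Parallel (A and B): 1 − (1 − 0.740000)(1 − 0.840000) = 0.958400
Parallel (C and D): 1 − (1 − 0.990000)(1 − 0.950000) = 0.999500
Series ([0.958400] and [0.999500]): 0.958400 × 0.999500 = 0.957921
Parallel ([0.957921] and E): 1 − (1 − 0.957921)(1 − 0.930000) = 0.9971

0.9971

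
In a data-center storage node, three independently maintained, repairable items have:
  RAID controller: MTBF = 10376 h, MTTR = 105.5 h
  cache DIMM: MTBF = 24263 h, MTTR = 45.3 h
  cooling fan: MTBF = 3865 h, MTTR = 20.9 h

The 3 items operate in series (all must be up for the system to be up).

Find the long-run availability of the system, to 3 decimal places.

A(RAID controller) = MTBF/(MTBF+MTTR) = 10376/(10376+105.5) = 0.989935
A(cache DIMM) = MTBF/(MTBF+MTTR) = 24263/(24263+45.3) = 0.998136
A(cooling fan) = MTBF/(MTBF+MTTR) = 3865/(3865+20.9) = 0.994622
Series availability: 0.989935 × 0.998136 × 0.994622 = 0.983

0.983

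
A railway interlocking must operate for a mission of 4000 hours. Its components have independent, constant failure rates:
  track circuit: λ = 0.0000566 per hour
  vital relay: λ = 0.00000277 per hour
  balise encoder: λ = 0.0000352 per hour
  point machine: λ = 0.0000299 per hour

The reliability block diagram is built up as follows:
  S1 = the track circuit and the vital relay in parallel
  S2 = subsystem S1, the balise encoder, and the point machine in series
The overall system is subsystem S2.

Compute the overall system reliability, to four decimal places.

R(track circuit) = exp(−0.0000566 × 4000) = 0.797399
R(vital relay) = exp(−0.00000277 × 4000) = 0.988981
R(balise encoder) = exp(−0.0000352 × 4000) = 0.868663
R(point machine) = exp(−0.0000299 × 4000) = 0.887275
Parallel (track circuit and vital relay): 1 − (1 − 0.797399)(1 − 0.988981) = 0.997768
Series ([0.997768], balise encoder, and point machine): 0.997768 × 0.868663 × 0.887275 = 0.7690

0.7690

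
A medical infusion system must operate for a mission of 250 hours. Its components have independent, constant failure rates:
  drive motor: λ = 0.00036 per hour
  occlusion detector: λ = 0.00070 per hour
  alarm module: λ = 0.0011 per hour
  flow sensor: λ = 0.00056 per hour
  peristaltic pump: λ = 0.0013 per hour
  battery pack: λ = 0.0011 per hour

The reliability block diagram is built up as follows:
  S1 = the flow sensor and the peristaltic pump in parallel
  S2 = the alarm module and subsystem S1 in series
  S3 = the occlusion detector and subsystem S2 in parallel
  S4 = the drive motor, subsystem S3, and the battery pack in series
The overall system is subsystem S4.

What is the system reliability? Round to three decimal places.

0.664

R(drive motor) = exp(−0.00036 × 250) = 0.91393
R(occlusion detector) = exp(−0.00070 × 250) = 0.83946
R(alarm module) = exp(−0.0011 × 250) = 0.75957
R(flow sensor) = exp(−0.00056 × 250) = 0.86936
R(peristaltic pump) = exp(−0.0013 × 250) = 0.72253
R(battery pack) = exp(−0.0011 × 250) = 0.75957
Parallel (flow sensor and peristaltic pump): 1 − (1 − 0.86936)(1 − 0.72253) = 0.96375
Series (alarm module and [0.96375]): 0.75957 × 0.96375 = 0.73204
Parallel (occlusion detector and [0.73204]): 1 − (1 − 0.83946)(1 − 0.73204) = 0.95698
Series (drive motor, [0.95698], and battery pack): 0.91393 × 0.95698 × 0.75957 = 0.664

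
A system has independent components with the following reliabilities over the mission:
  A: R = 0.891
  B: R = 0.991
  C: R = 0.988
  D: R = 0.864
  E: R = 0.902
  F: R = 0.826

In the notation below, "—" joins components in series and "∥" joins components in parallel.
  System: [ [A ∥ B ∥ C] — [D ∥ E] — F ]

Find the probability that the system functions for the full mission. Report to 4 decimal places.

Parallel (A, B, and C): 1 − (1 − 0.891000)(1 − 0.991000)(1 − 0.988000) = 0.999988
Parallel (D and E): 1 − (1 − 0.864000)(1 − 0.902000) = 0.986672
Series ([0.999988], [0.986672], and F): 0.999988 × 0.986672 × 0.826000 = 0.8150

0.8150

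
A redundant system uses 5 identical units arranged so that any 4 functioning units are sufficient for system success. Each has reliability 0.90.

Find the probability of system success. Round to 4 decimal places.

0.9185

R = Σ_{i=4}^{5} C(5,i) p^i (1−p)^{5−i} with p = 0.90
C(5,4)·0.90^4·0.10^1 = 0.328050
C(5,5)·0.90^5·0.10^0 = 0.590490
Sum = 0.9185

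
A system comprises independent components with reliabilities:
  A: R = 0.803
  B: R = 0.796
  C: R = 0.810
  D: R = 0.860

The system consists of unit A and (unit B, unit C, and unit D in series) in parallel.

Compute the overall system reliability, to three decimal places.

0.912

Series (B, C, and D): 0.79600 × 0.81000 × 0.86000 = 0.55449
Parallel (A and [0.55449]): 1 − (1 − 0.80300)(1 − 0.55449) = 0.912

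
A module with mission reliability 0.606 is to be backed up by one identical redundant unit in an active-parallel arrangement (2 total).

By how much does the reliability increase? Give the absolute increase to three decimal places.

0.239

R_before = 0.606
R_after = 1 − (1 − 0.606)^2 = 0.845
ΔR = 0.845 − 0.606 = 0.239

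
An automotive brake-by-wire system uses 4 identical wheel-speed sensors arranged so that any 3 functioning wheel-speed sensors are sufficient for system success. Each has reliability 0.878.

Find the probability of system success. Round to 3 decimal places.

R = Σ_{i=3}^{4} C(4,i) p^i (1−p)^{4−i} with p = 0.878
C(4,3)·0.878^3·0.122^1 = 0.33030
C(4,4)·0.878^4·0.122^0 = 0.59426
Sum = 0.925

0.925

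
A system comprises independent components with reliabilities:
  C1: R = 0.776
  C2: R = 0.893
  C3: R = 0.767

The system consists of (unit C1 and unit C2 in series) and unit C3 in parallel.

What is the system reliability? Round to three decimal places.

0.928

Series (C1 and C2): 0.77600 × 0.89300 = 0.69297
Parallel ([0.69297] and C3): 1 − (1 − 0.69297)(1 − 0.76700) = 0.928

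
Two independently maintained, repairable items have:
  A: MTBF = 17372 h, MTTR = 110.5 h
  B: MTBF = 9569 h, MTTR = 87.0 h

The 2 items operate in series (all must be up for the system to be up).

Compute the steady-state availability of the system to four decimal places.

0.9847

A(A) = MTBF/(MTBF+MTTR) = 17372/(17372+110.5) = 0.993679
A(B) = MTBF/(MTBF+MTTR) = 9569/(9569+87.0) = 0.990990
Series availability: 0.993679 × 0.990990 = 0.9847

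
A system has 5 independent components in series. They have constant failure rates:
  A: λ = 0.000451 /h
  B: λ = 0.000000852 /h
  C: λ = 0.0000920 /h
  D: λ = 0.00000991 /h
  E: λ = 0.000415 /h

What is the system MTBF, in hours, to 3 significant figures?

1030

Series of exponential components: λ_sys = Σ λ_i
λ_sys = 0.000451 + 0.000000852 + 0.0000920 + 0.00000991 + 0.000415 = 9.6876e-04 /h
MTBF = 1 / λ_sys = 1030 h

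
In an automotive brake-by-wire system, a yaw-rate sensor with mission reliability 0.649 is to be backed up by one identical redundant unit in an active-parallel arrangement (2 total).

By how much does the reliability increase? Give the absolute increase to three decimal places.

R_before = 0.649
R_after = 1 − (1 − 0.649)^2 = 0.877
ΔR = 0.877 − 0.649 = 0.228

0.228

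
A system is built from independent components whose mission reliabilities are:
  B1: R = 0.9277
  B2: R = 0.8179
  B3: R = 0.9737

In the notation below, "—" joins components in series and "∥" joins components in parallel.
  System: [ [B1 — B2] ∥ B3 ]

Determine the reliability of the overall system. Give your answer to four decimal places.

0.9937

Series (B1 and B2): 0.927700 × 0.817900 = 0.758766
Parallel ([0.758766] and B3): 1 − (1 − 0.758766)(1 − 0.973700) = 0.9937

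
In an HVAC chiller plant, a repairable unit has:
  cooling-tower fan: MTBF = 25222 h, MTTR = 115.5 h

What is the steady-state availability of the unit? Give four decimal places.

A(cooling-tower fan) = MTBF/(MTBF+MTTR) = 25222/(25222+115.5) = 0.9954

0.9954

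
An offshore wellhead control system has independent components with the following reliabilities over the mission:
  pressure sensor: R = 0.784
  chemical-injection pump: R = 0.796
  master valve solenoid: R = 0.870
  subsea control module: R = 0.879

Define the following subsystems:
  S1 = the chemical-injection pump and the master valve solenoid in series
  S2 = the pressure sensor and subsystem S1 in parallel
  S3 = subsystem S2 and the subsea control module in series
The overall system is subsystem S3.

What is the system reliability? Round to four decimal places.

Series (chemical-injection pump and master valve solenoid): 0.796000 × 0.870000 = 0.692520
Parallel (pressure sensor and [0.692520]): 1 − (1 − 0.784000)(1 − 0.692520) = 0.933584
Series ([0.933584] and subsea control module): 0.933584 × 0.879000 = 0.8206

0.8206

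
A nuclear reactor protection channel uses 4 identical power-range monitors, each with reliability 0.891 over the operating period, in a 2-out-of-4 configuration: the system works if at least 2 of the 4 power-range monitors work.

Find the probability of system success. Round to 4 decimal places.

0.9952

R = Σ_{i=2}^{4} C(4,i) p^i (1−p)^{4−i} with p = 0.891
C(4,2)·0.891^2·0.109^2 = 0.056593
C(4,3)·0.891^3·0.109^1 = 0.308404
C(4,4)·0.891^4·0.109^0 = 0.630247
Sum = 0.9952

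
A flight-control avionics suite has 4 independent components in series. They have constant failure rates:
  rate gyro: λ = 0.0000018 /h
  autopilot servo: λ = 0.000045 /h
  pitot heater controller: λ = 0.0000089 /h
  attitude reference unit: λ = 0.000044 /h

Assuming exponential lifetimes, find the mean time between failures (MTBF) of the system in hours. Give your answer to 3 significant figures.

10000

Series of exponential components: λ_sys = Σ λ_i
λ_sys = 0.0000018 + 0.000045 + 0.0000089 + 0.000044 = 9.9700e-05 /h
MTBF = 1 / λ_sys = 10000 h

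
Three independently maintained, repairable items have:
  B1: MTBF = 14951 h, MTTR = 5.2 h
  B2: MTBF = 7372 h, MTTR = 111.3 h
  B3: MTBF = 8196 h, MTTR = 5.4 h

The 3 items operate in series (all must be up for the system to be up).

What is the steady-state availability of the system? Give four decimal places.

0.9841

A(B1) = MTBF/(MTBF+MTTR) = 14951/(14951+5.2) = 0.999652
A(B2) = MTBF/(MTBF+MTTR) = 7372/(7372+111.3) = 0.985127
A(B3) = MTBF/(MTBF+MTTR) = 8196/(8196+5.4) = 0.999342
Series availability: 0.999652 × 0.985127 × 0.999342 = 0.9841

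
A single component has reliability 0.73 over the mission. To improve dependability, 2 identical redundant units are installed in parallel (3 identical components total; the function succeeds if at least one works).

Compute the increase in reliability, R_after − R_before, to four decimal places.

0.2503

R_before = 0.73
R_after = 1 − (1 − 0.73)^3 = 0.9803
ΔR = 0.9803 − 0.73 = 0.2503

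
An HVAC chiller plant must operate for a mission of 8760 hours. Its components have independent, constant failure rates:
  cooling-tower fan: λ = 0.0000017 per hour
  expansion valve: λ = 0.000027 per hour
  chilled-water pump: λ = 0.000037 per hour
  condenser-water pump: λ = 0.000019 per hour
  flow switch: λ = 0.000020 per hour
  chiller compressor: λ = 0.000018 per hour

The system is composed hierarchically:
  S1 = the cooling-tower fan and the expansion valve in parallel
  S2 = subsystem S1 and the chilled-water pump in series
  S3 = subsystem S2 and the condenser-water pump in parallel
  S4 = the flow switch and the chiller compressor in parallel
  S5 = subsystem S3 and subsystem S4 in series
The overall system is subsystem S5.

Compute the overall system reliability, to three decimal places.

R(cooling-tower fan) = exp(−0.0000017 × 8760) = 0.98522
R(expansion valve) = exp(−0.000027 × 8760) = 0.78937
R(chilled-water pump) = exp(−0.000037 × 8760) = 0.72316
R(condenser-water pump) = exp(−0.000019 × 8760) = 0.84667
R(flow switch) = exp(−0.000020 × 8760) = 0.83929
R(chiller compressor) = exp(−0.000018 × 8760) = 0.85412
Parallel (cooling-tower fan and expansion valve): 1 − (1 − 0.98522)(1 − 0.78937) = 0.99689
Series ([0.99689] and chilled-water pump): 0.99689 × 0.72316 = 0.72091
Parallel ([0.72091] and condenser-water pump): 1 − (1 − 0.72091)(1 − 0.84667) = 0.95721
Parallel (flow switch and chiller compressor): 1 − (1 − 0.83929)(1 − 0.85412) = 0.97656
Series ([0.95721] and [0.97656]): 0.95721 × 0.97656 = 0.935

0.935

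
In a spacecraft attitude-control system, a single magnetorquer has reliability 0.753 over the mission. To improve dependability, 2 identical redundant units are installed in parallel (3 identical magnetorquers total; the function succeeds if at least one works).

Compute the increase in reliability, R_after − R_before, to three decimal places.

0.232

R_before = 0.753
R_after = 1 − (1 − 0.753)^3 = 0.985
ΔR = 0.985 − 0.753 = 0.232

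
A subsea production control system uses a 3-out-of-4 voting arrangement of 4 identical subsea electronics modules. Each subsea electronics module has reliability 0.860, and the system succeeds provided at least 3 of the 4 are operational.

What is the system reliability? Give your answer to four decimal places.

0.9032

R = Σ_{i=3}^{4} C(4,i) p^i (1−p)^{4−i} with p = 0.860
C(4,3)·0.860^3·0.140^1 = 0.356191
C(4,4)·0.860^4·0.140^0 = 0.547008
Sum = 0.9032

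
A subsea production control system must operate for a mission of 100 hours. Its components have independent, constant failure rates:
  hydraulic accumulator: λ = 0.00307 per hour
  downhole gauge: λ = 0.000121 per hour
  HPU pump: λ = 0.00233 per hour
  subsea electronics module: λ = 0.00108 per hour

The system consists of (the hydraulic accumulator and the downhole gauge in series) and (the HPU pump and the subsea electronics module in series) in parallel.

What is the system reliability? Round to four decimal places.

R(hydraulic accumulator) = exp(−0.00307 × 100) = 0.735651
R(downhole gauge) = exp(−0.000121 × 100) = 0.987973
R(HPU pump) = exp(−0.00233 × 100) = 0.792154
R(subsea electronics module) = exp(−0.00108 × 100) = 0.897628
Series (hydraulic accumulator and downhole gauge): 0.735651 × 0.987973 = 0.726803
Series (HPU pump and subsea electronics module): 0.792154 × 0.897628 = 0.711060
Parallel ([0.726803] and [0.711060]): 1 − (1 − 0.726803)(1 − 0.711060) = 0.9211

0.9211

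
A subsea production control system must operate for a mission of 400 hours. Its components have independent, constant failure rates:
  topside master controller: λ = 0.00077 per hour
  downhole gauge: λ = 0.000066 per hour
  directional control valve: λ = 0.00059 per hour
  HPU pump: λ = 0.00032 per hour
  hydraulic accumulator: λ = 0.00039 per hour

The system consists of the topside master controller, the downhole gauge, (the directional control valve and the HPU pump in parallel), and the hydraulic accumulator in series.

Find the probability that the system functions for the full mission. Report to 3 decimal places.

0.597

R(topside master controller) = exp(−0.00077 × 400) = 0.73492
R(downhole gauge) = exp(−0.000066 × 400) = 0.97395
R(directional control valve) = exp(−0.00059 × 400) = 0.78978
R(HPU pump) = exp(−0.00032 × 400) = 0.87985
R(hydraulic accumulator) = exp(−0.00039 × 400) = 0.85556
Parallel (directional control valve and HPU pump): 1 − (1 − 0.78978)(1 − 0.87985) = 0.97474
Series (topside master controller, downhole gauge, [0.97474], and hydraulic accumulator): 0.73492 × 0.97395 × 0.97474 × 0.85556 = 0.597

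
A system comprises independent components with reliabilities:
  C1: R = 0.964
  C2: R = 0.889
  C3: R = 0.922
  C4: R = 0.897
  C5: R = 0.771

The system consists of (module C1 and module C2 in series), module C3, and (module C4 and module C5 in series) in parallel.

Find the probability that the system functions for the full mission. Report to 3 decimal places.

Series (C1 and C2): 0.96400 × 0.88900 = 0.85700
Series (C4 and C5): 0.89700 × 0.77100 = 0.69159
Parallel ([0.85700], C3, and [0.69159]): 1 − (1 − 0.85700)(1 − 0.92200)(1 − 0.69159) = 0.997

0.997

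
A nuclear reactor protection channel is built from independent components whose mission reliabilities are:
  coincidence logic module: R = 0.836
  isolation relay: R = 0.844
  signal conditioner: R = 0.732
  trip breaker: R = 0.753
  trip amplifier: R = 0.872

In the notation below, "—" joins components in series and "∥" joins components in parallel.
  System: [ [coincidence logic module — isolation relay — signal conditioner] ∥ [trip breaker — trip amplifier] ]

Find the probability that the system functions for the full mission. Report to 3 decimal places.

Series (coincidence logic module, isolation relay, and signal conditioner): 0.83600 × 0.84400 × 0.73200 = 0.51649
Series (trip breaker and trip amplifier): 0.75300 × 0.87200 = 0.65662
Parallel ([0.51649] and [0.65662]): 1 − (1 − 0.51649)(1 − 0.65662) = 0.834

0.834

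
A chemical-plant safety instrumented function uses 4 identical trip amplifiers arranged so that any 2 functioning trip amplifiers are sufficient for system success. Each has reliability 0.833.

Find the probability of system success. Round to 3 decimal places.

0.984

R = Σ_{i=2}^{4} C(4,i) p^i (1−p)^{4−i} with p = 0.833
C(4,2)·0.833^2·0.167^2 = 0.11611
C(4,3)·0.833^3·0.167^1 = 0.38611
C(4,4)·0.833^4·0.167^0 = 0.48148
Sum = 0.984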